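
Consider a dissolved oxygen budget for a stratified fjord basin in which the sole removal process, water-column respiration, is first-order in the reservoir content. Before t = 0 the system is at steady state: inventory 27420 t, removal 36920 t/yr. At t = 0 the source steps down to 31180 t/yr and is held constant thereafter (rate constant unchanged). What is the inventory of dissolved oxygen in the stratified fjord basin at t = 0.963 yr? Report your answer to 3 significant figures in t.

τ = M₀/F₀ = 27420/36920 = 0.7427 yr; rate constant k = 1/τ.
New steady state M_∞ = F₁/k = F₁·τ = 31180 × 0.7427 = 23157 t.
M(t) = M_∞ + (M₀ − M_∞)·e^(−t/τ); t/τ = 0.963/0.7427 = 1.297, so e^(−t/τ) = 0.2734.
M(t) = 23157 + 4263 × 0.2734 = 24323 t.

24300 t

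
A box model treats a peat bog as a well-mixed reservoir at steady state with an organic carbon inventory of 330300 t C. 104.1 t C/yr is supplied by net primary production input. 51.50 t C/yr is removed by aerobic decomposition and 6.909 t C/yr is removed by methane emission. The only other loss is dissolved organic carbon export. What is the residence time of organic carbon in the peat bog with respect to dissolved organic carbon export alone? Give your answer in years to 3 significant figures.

7230 yr

At steady state ΣF_in = ΣF_out.
ΣF_in = 104.10 t C/yr.
Dissolved organic carbon export flux = ΣF_in − (51.50 + 6.909) = 104.10 − 58.41 = 45.69 t C/yr.
τ = M / F = 330300 / 45.69 = 7229 yr.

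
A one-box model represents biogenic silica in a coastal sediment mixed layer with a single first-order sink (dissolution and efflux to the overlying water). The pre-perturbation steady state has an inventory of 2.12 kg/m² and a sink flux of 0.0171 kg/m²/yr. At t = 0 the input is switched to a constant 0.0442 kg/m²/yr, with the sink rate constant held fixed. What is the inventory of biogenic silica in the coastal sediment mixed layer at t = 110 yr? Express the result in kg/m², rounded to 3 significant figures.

4.10 kg/m²

The sink rate constant is k = F₀/M₀ = 0.0171/2.12 = 0.008066 yr⁻¹.
Solving dM/dt = F₁ − kM with M(0) = M₀ gives M(t) = F₁/k + (M₀ − F₁/k)·e^(−kt).
F₁/k = 0.0442/0.008066 = 5.4798 kg/m²; kt = 0.008066 × 110 = 0.8873, e^(−kt) = 0.4118.
M(110) = 5.4798 + (2.12 − 5.4798) × 0.4118 = 5.4798 − 1.383 = 4.0963 kg/m².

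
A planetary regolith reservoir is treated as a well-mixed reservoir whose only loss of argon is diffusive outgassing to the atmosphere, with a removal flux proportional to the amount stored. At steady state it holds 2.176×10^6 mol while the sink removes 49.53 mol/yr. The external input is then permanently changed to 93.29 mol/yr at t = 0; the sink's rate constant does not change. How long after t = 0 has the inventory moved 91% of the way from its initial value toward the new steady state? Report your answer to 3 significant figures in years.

106000 yr

τ = M₀/F₀ = 2.176×10^6/49.53 = 43930 yr.
The remaining gap fraction is e^(−t/τ); 91% covered ⇒ e^(−t/τ) = 0.0900.
t = −τ ln(0.0900) = 43930 × 2.408 = 105800 yr.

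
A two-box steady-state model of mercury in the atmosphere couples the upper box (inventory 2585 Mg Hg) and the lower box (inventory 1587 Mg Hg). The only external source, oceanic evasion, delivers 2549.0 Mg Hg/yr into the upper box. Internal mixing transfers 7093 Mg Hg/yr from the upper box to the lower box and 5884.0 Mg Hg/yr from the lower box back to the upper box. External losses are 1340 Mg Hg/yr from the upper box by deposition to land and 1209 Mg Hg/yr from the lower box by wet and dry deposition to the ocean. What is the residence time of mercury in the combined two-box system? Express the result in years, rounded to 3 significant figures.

For the system as a whole, the A↔B exchange is internal and contributes nothing to the throughput; only the external sinks remove mass.
M_total = 2585 + 1587 = 4172.0 Mg Hg.
ΣF_external_out = 1340 + 1209 = 2549.0 Mg Hg/yr.
τ = M_total / ΣF_ext = 4172.0 / 2549.0 = 1.637 yr.

1.64 yr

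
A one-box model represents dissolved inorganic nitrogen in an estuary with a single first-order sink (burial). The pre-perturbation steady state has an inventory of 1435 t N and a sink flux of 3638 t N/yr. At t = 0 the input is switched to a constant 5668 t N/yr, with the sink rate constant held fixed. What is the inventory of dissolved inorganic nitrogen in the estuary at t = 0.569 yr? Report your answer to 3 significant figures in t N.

2050 t N

Residence time τ = M₀/F₀ = 0.3944 yr. The eventual steady state is M_∞ = M₀·(F₁/F₀) = 1435 × 5668/3638 = 2235.7 t N.
The anomaly ΔM(t) = M(t) − M_∞ decays as ΔM₀·e^(−t/τ) with ΔM₀ = 1435 − 2235.7 = −800.7 t N.
At t = 0.569 yr, e^(−t/τ) = e^(−1.443) = 0.2363, so ΔM = −189.2 t N and M = 2235.7 − 189.2 = 2046.5 t N.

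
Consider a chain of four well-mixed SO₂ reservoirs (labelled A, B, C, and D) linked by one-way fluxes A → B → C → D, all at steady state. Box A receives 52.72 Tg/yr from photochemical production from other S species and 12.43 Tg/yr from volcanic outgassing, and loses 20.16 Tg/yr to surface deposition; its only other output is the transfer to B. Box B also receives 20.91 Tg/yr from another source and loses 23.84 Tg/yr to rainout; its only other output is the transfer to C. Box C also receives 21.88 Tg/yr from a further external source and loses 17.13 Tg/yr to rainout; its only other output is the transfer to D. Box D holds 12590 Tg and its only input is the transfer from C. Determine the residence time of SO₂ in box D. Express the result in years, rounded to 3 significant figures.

Box A: F(A→B) = (52.72 + 12.43) − 20.16 = 44.990 Tg/yr.
Box B: F(B→C) = (44.990 + 20.91) − 23.84 = 42.060 Tg/yr.
Box C: F(C→D) = (42.060 + 21.88) − 17.13 = 46.810 Tg/yr.
Box D throughput = its input = 46.810 Tg/yr; τ = 12590 / 46.810 = 269.0 yr.

269 yr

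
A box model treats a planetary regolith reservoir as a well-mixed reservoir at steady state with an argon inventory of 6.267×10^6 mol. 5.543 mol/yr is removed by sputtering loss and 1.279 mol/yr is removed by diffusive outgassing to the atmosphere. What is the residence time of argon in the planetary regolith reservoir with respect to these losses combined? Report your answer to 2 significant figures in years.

Total removal = 5.543 + 1.279 = 6.8220 mol/yr.
τ = M / ΣF_out = 6.267×10^6 / 6.8220 = 918600 yr.

920000 yr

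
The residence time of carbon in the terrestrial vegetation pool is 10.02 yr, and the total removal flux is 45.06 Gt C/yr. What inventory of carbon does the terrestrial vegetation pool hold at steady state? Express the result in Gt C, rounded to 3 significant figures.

τ = M/F ⇒ M = τ × F = 10.02 × 45.06 = 451.5 Gt C.

452 Gt C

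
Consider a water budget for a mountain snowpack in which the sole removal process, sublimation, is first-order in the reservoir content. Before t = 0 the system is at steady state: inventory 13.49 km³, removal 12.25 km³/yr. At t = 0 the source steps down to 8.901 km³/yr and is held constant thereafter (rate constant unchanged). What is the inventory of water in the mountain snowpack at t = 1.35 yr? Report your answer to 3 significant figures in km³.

Residence time τ = M₀/F₀ = 1.101 yr. The eventual steady state is M_∞ = M₀·(F₁/F₀) = 13.49 × 8.901/12.25 = 9.8020 km³.
The anomaly ΔM(t) = M(t) − M_∞ decays as ΔM₀·e^(−t/τ) with ΔM₀ = 13.49 − 9.8020 = 3.688 km³.
At t = 1.35 yr, e^(−t/τ) = e^(−1.226) = 0.2935, so ΔM = 1.082 km³ and M = 9.8020 + 1.082 = 10.884 km³.

10.9 km³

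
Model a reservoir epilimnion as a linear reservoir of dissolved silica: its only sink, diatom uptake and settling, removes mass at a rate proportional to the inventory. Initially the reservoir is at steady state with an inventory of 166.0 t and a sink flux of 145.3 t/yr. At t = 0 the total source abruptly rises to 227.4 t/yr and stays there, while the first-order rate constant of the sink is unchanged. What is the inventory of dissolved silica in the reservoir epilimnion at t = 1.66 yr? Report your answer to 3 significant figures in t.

238 t

The sink rate constant is k = F₀/M₀ = 145.3/166.0 = 0.8753 yr⁻¹.
Solving dM/dt = F₁ − kM with M(0) = M₀ gives M(t) = F₁/k + (M₀ − F₁/k)·e^(−kt).
F₁/k = 227.4/0.8753 = 259.80 t; kt = 0.8753 × 1.66 = 1.453, e^(−kt) = 0.2339.
M(1.66) = 259.80 + (166.0 − 259.80) × 0.2339 = 259.80 − 21.94 = 237.86 t.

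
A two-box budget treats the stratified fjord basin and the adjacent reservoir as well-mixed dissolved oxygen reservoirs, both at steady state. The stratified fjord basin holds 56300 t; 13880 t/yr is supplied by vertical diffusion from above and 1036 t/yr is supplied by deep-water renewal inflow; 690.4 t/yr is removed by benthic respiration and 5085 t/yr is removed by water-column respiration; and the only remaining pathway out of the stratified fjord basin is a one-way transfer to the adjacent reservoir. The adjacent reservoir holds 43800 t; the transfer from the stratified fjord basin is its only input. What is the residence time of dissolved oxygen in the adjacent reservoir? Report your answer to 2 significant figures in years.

Balance the stratified fjord basin: ΣF_in = 13880 + 1036 = 14916 t/yr.
Transfer to the adjacent reservoir = ΣF_in − (690.4 + 5085) = 9140.6 t/yr.
At steady state the output of the adjacent reservoir equals its input, 9140.6 t/yr.
τ = M / F = 43800 / 9140.6 = 4.792 yr.

4.8 yr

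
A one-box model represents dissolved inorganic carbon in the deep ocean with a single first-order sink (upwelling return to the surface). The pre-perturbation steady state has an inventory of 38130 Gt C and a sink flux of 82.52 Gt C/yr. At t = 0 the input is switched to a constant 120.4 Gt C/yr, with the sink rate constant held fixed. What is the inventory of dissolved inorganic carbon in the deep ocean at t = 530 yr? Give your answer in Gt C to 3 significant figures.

50100 Gt C

τ = M₀/F₀ = 38130/82.52 = 462.1 yr; rate constant k = 1/τ.
New steady state M_∞ = F₁/k = F₁·τ = 120.4 × 462.1 = 55633 Gt C.
M(t) = M_∞ + (M₀ − M_∞)·e^(−t/τ); t/τ = 530/462.1 = 1.147, so e^(−t/τ) = 0.3176.
M(t) = 55633 − 17500 × 0.3176 = 50074 Gt C.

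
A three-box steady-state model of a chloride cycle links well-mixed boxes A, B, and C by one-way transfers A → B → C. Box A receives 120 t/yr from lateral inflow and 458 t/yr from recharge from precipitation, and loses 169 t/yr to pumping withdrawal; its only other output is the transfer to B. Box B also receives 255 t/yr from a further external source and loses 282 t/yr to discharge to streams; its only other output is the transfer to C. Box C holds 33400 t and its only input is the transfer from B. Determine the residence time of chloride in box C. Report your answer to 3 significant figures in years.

87.4 yr

Box A: F(A→B) = (120 + 458) − 169 = 409.00 t/yr.
Box B: F(B→C) = (409.00 + 255) − 282 = 382.00 t/yr.
Box C throughput = its input = 382.00 t/yr; τ = 33400 / 382.00 = 87.43 yr.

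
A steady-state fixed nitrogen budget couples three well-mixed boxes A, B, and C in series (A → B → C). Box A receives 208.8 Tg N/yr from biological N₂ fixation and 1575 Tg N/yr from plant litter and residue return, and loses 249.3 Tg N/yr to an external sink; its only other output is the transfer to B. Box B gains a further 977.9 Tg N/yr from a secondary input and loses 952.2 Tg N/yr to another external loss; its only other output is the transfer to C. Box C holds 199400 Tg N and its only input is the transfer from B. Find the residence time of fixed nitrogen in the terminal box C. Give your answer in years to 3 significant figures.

Box A: F(A→B) = (208.8 + 1575) − 249.3 = 1534.5 Tg N/yr.
Box B: F(B→C) = (1534.5 + 977.9) − 952.2 = 1560.2 Tg N/yr.
Box C throughput = its input = 1560.2 Tg N/yr; τ = 199400 / 1560.2 = 127.8 yr.

128 yr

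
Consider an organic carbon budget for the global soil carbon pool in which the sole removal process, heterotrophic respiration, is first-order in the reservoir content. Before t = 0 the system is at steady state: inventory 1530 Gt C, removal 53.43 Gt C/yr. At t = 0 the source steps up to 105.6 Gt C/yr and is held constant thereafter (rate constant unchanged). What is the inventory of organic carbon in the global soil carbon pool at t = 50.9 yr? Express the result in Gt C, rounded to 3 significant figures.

Residence time τ = M₀/F₀ = 28.64 yr. The eventual steady state is M_∞ = M₀·(F₁/F₀) = 1530 × 105.6/53.43 = 3023.9 Gt C.
The anomaly ΔM(t) = M(t) − M_∞ decays as ΔM₀·e^(−t/τ) with ΔM₀ = 1530 − 3023.9 = −1494 Gt C.
At t = 50.9 yr, e^(−t/τ) = e^(−1.778) = 0.1691, so ΔM = −252.6 Gt C and M = 3023.9 − 252.6 = 2771.4 Gt C.

2770 Gt C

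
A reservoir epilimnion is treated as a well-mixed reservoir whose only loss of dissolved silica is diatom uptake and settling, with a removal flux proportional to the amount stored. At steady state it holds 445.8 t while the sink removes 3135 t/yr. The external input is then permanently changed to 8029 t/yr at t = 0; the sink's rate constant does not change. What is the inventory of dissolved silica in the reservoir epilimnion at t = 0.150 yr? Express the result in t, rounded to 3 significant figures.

899 t

τ = M₀/F₀ = 445.8/3135 = 0.1422 yr; rate constant k = 1/τ.
New steady state M_∞ = F₁/k = F₁·τ = 8029 × 0.1422 = 1141.7 t.
M(t) = M_∞ + (M₀ − M_∞)·e^(−t/τ); t/τ = 0.150/0.1422 = 1.055, so e^(−t/τ) = 0.3482.
M(t) = 1141.7 − 695.9 × 0.3482 = 899.38 t.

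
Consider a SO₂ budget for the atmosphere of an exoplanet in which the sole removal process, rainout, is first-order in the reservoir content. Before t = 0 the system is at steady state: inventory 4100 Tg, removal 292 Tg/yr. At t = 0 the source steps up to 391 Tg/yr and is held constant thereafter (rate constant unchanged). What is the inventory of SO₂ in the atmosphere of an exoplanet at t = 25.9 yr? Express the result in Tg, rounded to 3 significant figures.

The sink rate constant is k = F₀/M₀ = 292/4100 = 0.07122 yr⁻¹.
Solving dM/dt = F₁ − kM with M(0) = M₀ gives M(t) = F₁/k + (M₀ − F₁/k)·e^(−kt).
F₁/k = 391/0.07122 = 5490.1 Tg; kt = 0.07122 × 25.9 = 1.845, e^(−kt) = 0.1581.
M(25.9) = 5490.1 + (4100 − 5490.1) × 0.1581 = 5490.1 − 219.8 = 5270.3 Tg.

5270 Tg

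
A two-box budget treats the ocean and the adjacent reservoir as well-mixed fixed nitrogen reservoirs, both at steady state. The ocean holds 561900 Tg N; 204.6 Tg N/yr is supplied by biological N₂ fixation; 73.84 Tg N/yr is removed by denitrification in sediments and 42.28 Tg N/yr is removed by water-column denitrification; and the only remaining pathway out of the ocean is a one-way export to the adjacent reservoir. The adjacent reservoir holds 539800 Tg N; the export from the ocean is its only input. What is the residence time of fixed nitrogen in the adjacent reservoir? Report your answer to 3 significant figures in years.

Balance the ocean: ΣF_in = 204.60 Tg N/yr.
Export to the adjacent reservoir = ΣF_in − (73.84 + 42.28) = 88.480 Tg N/yr.
At steady state the output of the adjacent reservoir equals its input, 88.480 Tg N/yr.
τ = M / F = 539800 / 88.480 = 6101 yr.

6100 yr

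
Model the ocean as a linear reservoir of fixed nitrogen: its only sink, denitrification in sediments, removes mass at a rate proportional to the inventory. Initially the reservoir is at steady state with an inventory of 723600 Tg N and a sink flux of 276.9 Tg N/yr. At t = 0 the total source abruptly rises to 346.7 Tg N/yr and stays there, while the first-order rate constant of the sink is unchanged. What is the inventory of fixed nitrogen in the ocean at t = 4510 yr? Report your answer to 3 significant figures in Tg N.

874000 Tg N

Residence time τ = M₀/F₀ = 2613 yr. The eventual steady state is M_∞ = M₀·(F₁/F₀) = 723600 × 346.7/276.9 = 906000 Tg N.
The anomaly ΔM(t) = M(t) − M_∞ decays as ΔM₀·e^(−t/τ) with ΔM₀ = 723600 − 906000 = −182400 Tg N.
At t = 4510 yr, e^(−t/τ) = e^(−1.726) = 0.1780, so ΔM = −32470 Tg N and M = 906000 − 32470 = 873530 Tg N.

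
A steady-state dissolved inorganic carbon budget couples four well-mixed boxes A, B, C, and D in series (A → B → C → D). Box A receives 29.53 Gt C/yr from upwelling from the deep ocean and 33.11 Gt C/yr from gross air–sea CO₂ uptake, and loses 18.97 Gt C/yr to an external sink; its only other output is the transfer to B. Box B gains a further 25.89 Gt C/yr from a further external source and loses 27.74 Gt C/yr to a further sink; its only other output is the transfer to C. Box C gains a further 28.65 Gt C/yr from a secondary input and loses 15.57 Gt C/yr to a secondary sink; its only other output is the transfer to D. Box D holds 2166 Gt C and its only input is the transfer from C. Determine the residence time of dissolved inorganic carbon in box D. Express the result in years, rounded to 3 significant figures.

39.5 yr

Box A: F(A→B) = (29.53 + 33.11) − 18.97 = 43.670 Gt C/yr.
Box B: F(B→C) = (43.670 + 25.89) − 27.74 = 41.820 Gt C/yr.
Box C: F(C→D) = (41.820 + 28.65) − 15.57 = 54.900 Gt C/yr.
Box D throughput = its input = 54.900 Gt C/yr; τ = 2166 / 54.900 = 39.45 yr.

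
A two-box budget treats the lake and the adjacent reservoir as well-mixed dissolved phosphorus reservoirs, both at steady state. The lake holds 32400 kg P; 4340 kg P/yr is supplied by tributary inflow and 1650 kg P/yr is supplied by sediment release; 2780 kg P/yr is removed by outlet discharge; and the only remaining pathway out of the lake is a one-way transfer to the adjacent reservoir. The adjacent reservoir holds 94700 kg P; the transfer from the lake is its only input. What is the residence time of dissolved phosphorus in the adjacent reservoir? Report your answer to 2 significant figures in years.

Balance the lake: ΣF_in = 4340 + 1650 = 5990.0 kg P/yr.
Transfer to the adjacent reservoir = ΣF_in − (2780) = 3210.0 kg P/yr.
At steady state the output of the adjacent reservoir equals its input, 3210.0 kg P/yr.
τ = M / F = 94700 / 3210.0 = 29.50 yr.

30 yr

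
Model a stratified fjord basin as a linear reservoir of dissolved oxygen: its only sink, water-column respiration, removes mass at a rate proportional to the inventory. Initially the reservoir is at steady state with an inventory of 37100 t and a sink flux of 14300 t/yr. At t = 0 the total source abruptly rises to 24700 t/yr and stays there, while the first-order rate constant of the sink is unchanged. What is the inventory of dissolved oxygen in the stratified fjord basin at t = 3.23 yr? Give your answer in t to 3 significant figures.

Residence time τ = M₀/F₀ = 2.594 yr. The eventual steady state is M_∞ = M₀·(F₁/F₀) = 37100 × 24700/14300 = 64082 t.
The anomaly ΔM(t) = M(t) − M_∞ decays as ΔM₀·e^(−t/τ) with ΔM₀ = 37100 − 64082 = −26980 t.
At t = 3.23 yr, e^(−t/τ) = e^(−1.245) = 0.2879, so ΔM = −7769 t and M = 64082 − 7769 = 56313 t.

56300 t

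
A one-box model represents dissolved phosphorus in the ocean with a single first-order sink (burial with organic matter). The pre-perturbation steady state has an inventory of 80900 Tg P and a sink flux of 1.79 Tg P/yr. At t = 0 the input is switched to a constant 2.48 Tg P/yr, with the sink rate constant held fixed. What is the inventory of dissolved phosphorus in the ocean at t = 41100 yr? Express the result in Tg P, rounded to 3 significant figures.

99500 Tg P

Residence time τ = M₀/F₀ = 45200 yr. The eventual steady state is M_∞ = M₀·(F₁/F₀) = 80900 × 2.48/1.79 = 112080 Tg P.
The anomaly ΔM(t) = M(t) − M_∞ decays as ΔM₀·e^(−t/τ) with ΔM₀ = 80900 − 112080 = −31180 Tg P.
At t = 41100 yr, e^(−t/τ) = e^(−0.9094) = 0.4028, so ΔM = −12560 Tg P and M = 112080 − 12560 = 99524 Tg P.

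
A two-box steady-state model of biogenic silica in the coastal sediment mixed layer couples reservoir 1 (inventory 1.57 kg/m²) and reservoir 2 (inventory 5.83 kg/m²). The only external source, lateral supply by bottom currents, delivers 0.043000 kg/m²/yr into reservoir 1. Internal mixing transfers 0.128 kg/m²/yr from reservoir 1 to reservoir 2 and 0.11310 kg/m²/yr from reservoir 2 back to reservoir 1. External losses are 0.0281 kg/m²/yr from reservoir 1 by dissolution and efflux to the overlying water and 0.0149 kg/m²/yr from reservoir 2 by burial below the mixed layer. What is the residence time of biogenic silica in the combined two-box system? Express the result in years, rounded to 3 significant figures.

Residence time in the combined system uses the total inventory and the total *external* removal — internal exchanges between the two boxes cancel.
M_total = 1.57 + 5.83 = 7.4000 kg/m².
ΣF_external_out = 0.0281 + 0.0149 = 0.043000 kg/m²/yr.
τ = M_total / ΣF_ext = 7.4000 / 0.043000 = 172.1 yr.

172 yr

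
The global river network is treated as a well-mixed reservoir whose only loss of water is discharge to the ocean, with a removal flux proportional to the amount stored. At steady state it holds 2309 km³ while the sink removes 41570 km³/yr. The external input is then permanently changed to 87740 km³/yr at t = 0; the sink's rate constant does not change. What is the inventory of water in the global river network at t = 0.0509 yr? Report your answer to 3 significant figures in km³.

Residence time τ = M₀/F₀ = 0.05554 yr. The eventual steady state is M_∞ = M₀·(F₁/F₀) = 2309 × 87740/41570 = 4873.5 km³.
The anomaly ΔM(t) = M(t) − M_∞ decays as ΔM₀·e^(−t/τ) with ΔM₀ = 2309 − 4873.5 = −2565 km³.
At t = 0.0509 yr, e^(−t/τ) = e^(−0.9164) = 0.4000, so ΔM = −1026 km³ and M = 4873.5 − 1026 = 3847.8 km³.

3850 km³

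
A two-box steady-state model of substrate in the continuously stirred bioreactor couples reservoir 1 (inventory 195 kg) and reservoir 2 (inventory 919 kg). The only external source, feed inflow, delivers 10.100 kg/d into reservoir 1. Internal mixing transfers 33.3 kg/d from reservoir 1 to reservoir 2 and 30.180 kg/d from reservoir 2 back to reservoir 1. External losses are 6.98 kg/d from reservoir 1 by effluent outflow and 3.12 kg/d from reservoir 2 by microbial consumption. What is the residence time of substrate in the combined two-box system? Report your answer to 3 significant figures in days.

110 d

Residence time in the combined system uses the total inventory and the total *external* removal — internal exchanges between the two boxes cancel.
M_total = 195 + 919 = 1114.0 kg.
ΣF_external_out = 6.98 + 3.12 = 10.100 kg/d.
τ = M_total / ΣF_ext = 1114.0 / 10.100 = 110.3 d.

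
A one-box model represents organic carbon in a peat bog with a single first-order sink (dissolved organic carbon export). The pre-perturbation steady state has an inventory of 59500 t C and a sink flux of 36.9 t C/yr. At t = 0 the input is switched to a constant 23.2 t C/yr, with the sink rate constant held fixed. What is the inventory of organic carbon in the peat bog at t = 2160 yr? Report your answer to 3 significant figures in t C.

43200 t C

τ = M₀/F₀ = 59500/36.9 = 1612 yr; rate constant k = 1/τ.
New steady state M_∞ = F₁/k = F₁·τ = 23.2 × 1612 = 37409 t C.
M(t) = M_∞ + (M₀ − M_∞)·e^(−t/τ); t/τ = 2160/1612 = 1.340, so e^(−t/τ) = 0.2620.
M(t) = 37409 + 22090 × 0.2620 = 43196 t C.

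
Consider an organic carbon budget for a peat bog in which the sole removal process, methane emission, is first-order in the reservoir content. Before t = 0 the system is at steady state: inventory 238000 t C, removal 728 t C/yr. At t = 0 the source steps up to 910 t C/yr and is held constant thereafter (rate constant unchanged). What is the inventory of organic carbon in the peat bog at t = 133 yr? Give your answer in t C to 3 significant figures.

Residence time τ = M₀/F₀ = 326.9 yr. The eventual steady state is M_∞ = M₀·(F₁/F₀) = 238000 × 910/728 = 297500 t C.
The anomaly ΔM(t) = M(t) − M_∞ decays as ΔM₀·e^(−t/τ) with ΔM₀ = 238000 − 297500 = −59500 t C.
At t = 133 yr, e^(−t/τ) = e^(−0.4068) = 0.6658, so ΔM = −39610 t C and M = 297500 − 39610 = 257890 t C.

258000 t C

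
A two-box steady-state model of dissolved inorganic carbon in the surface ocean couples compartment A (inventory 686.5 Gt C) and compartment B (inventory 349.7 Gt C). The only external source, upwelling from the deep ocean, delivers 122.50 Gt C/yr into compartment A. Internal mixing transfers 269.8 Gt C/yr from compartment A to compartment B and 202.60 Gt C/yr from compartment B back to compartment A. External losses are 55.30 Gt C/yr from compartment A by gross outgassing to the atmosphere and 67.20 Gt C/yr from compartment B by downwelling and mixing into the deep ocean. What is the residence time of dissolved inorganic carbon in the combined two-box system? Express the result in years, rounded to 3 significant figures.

8.46 yr

Treat the two boxes together as one reservoir: the mixing fluxes between them are internal recycling, so τ = ΣM / Σ(external losses).
M_total = 686.5 + 349.7 = 1036.2 Gt C.
ΣF_external_out = 55.30 + 67.20 = 122.50 Gt C/yr.
τ = M_total / ΣF_ext = 1036.2 / 122.50 = 8.459 yr.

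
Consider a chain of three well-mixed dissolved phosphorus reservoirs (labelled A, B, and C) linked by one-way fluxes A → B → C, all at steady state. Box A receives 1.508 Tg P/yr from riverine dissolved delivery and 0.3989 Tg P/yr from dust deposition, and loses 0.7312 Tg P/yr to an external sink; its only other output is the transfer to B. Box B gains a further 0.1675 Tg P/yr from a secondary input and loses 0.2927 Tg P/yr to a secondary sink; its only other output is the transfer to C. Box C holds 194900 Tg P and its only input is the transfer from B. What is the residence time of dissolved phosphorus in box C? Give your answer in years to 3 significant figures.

Box A: F(A→B) = (1.508 + 0.3989) − 0.7312 = 1.1757 Tg P/yr.
Box B: F(B→C) = (1.1757 + 0.1675) − 0.2927 = 1.0505 Tg P/yr.
Box C throughput = its input = 1.0505 Tg P/yr; τ = 194900 / 1.0505 = 185500 yr.

186000 yr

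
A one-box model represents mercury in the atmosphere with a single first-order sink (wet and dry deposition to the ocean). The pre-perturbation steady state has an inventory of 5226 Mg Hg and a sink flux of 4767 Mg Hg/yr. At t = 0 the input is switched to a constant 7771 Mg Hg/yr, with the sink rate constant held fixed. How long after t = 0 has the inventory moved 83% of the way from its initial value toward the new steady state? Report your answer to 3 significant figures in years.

τ = M₀/F₀ = 5226/4767 = 1.096 yr.
The remaining gap fraction is e^(−t/τ); 83% covered ⇒ e^(−t/τ) = 0.170.
t = −τ ln(0.170) = 1.096 × 1.772 = 1.943 yr.

1.94 yr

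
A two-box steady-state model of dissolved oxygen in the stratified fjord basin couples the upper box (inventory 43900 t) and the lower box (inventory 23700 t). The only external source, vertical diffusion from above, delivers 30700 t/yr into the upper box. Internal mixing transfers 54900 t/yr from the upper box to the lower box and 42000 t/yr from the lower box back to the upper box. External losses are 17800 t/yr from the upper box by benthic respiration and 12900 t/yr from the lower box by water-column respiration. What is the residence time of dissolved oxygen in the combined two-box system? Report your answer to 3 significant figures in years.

For the system as a whole, the A↔B exchange is internal and contributes nothing to the throughput; only the external sinks remove mass.
M_total = 43900 + 23700 = 67600 t.
ΣF_external_out = 17800 + 12900 = 30700 t/yr.
τ = M_total / ΣF_ext = 67600 / 30700 = 2.202 yr.

2.20 yr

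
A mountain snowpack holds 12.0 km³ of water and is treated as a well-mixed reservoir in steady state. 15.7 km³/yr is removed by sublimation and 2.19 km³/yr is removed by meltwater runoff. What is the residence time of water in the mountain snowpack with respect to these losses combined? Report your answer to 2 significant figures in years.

0.67 yr

Total removal = 15.70 + 2.190 = 17.890 km³/yr.
τ = M / ΣF_out = 12.0 / 17.890 = 0.6708 yr.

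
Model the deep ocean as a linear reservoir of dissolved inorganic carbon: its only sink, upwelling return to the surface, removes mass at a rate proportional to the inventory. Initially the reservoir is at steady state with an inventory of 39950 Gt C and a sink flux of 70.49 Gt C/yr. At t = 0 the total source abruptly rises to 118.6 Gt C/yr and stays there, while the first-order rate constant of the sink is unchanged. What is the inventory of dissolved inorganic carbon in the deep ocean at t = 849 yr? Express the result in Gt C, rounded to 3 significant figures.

61100 Gt C

Residence time τ = M₀/F₀ = 566.7 yr. The eventual steady state is M_∞ = M₀·(F₁/F₀) = 39950 × 118.6/70.49 = 67216 Gt C.
The anomaly ΔM(t) = M(t) − M_∞ decays as ΔM₀·e^(−t/τ) with ΔM₀ = 39950 − 67216 = −27270 Gt C.
At t = 849 yr, e^(−t/τ) = e^(−1.498) = 0.2236, so ΔM = −6096 Gt C and M = 67216 − 6096 = 61120 Gt C.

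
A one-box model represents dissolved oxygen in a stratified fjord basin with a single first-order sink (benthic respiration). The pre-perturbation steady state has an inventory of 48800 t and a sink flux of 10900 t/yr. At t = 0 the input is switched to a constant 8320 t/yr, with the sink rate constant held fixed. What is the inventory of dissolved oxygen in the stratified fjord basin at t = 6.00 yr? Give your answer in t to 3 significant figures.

The sink rate constant is k = F₀/M₀ = 10900/48800 = 0.2234 yr⁻¹.
Solving dM/dt = F₁ − kM with M(0) = M₀ gives M(t) = F₁/k + (M₀ − F₁/k)·e^(−kt).
F₁/k = 8320/0.2234 = 37249 t; kt = 0.2234 × 6.00 = 1.340, e^(−kt) = 0.2618.
M(6.00) = 37249 + (48800 − 37249) × 0.2618 = 37249 + 3024 = 40273 t.

40300 t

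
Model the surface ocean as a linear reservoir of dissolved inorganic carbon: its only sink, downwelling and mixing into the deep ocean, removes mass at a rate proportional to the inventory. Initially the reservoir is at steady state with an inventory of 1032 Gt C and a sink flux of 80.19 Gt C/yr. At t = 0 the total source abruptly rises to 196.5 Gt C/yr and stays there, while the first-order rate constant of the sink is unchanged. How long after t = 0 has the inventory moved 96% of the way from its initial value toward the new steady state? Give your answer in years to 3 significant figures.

τ = M₀/F₀ = 1032/80.19 = 12.87 yr.
The remaining gap fraction is e^(−t/τ); 96% covered ⇒ e^(−t/τ) = 0.0400.
t = −τ ln(0.0400) = 12.87 × 3.219 = 41.43 yr.

41.4 yr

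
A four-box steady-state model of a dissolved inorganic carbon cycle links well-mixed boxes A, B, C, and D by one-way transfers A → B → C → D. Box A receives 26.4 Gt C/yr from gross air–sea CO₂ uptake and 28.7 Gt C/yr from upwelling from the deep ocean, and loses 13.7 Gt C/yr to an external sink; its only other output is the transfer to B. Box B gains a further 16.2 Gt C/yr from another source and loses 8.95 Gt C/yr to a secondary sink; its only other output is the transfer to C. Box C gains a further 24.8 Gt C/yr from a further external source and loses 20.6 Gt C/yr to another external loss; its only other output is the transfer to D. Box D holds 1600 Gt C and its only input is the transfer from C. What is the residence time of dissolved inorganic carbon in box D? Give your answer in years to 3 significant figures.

30.3 yr

Box A: F(A→B) = (26.4 + 28.7) − 13.7 = 41.400 Gt C/yr.
Box B: F(B→C) = (41.400 + 16.2) − 8.95 = 48.650 Gt C/yr.
Box C: F(C→D) = (48.650 + 24.8) − 20.6 = 52.850 Gt C/yr.
Box D throughput = its input = 52.850 Gt C/yr; τ = 1600 / 52.850 = 30.27 yr.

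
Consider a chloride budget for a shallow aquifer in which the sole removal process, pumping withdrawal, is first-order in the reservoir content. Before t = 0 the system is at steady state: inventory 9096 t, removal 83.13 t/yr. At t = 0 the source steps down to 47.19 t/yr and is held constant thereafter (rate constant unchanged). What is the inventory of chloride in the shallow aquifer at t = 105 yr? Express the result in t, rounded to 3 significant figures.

6670 t

The sink rate constant is k = F₀/M₀ = 83.13/9096 = 0.009139 yr⁻¹.
Solving dM/dt = F₁ − kM with M(0) = M₀ gives M(t) = F₁/k + (M₀ − F₁/k)·e^(−kt).
F₁/k = 47.19/0.009139 = 5163.5 t; kt = 0.009139 × 105 = 0.9596, e^(−kt) = 0.3830.
M(105) = 5163.5 + (9096 − 5163.5) × 0.3830 = 5163.5 + 1506 = 6669.8 t.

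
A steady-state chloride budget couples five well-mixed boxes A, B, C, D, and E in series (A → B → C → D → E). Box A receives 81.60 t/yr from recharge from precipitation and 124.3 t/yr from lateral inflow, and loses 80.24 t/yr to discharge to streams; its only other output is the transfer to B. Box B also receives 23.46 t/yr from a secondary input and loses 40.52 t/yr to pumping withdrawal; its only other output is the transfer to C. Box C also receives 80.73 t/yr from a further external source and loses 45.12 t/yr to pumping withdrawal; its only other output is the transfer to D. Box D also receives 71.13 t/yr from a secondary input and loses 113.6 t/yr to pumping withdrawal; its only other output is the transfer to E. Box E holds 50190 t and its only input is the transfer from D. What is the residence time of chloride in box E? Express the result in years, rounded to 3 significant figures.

Box A: F(A→B) = (81.60 + 124.3) − 80.24 = 125.66 t/yr.
Box B: F(B→C) = (125.66 + 23.46) − 40.52 = 108.60 t/yr.
Box C: F(C→D) = (108.60 + 80.73) − 45.12 = 144.21 t/yr.
Box D: F(D→E) = (144.21 + 71.13) − 113.6 = 101.74 t/yr.
Box E throughput = its input = 101.74 t/yr; τ = 50190 / 101.74 = 493.3 yr.

493 yr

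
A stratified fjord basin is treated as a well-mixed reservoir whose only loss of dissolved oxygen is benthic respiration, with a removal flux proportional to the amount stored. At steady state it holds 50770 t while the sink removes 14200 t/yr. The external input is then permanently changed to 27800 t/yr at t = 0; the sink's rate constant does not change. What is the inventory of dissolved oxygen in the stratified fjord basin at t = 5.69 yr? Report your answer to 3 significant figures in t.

89500 t

The sink rate constant is k = F₀/M₀ = 14200/50770 = 0.2797 yr⁻¹.
Solving dM/dt = F₁ − kM with M(0) = M₀ gives M(t) = F₁/k + (M₀ − F₁/k)·e^(−kt).
F₁/k = 27800/0.2797 = 99395 t; kt = 0.2797 × 5.69 = 1.591, e^(−kt) = 0.2036.
M(5.69) = 99395 + (50770 − 99395) × 0.2036 = 99395 − 9901 = 89493 t.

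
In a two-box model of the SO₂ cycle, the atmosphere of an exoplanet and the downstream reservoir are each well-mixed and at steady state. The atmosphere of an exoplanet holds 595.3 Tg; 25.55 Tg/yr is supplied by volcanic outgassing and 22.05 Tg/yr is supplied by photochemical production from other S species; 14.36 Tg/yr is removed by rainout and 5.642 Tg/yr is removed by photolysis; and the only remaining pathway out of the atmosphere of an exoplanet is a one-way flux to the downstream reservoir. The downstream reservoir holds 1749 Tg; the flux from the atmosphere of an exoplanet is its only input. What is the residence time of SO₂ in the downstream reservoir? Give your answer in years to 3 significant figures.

Balance the atmosphere of an exoplanet: ΣF_in = 25.55 + 22.05 = 47.600 Tg/yr.
Flux to the downstream reservoir = ΣF_in − (14.36 + 5.642) = 27.598 Tg/yr.
At steady state the output of the downstream reservoir equals its input, 27.598 Tg/yr.
τ = M / F = 1749 / 27.598 = 63.37 yr.

63.4 yr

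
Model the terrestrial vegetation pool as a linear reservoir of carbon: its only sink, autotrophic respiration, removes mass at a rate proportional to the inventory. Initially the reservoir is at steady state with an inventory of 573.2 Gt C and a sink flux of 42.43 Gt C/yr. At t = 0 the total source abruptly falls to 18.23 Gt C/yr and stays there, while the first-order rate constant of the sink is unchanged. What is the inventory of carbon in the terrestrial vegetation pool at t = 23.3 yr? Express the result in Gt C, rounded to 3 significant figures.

The sink rate constant is k = F₀/M₀ = 42.43/573.2 = 0.07402 yr⁻¹.
Solving dM/dt = F₁ − kM with M(0) = M₀ gives M(t) = F₁/k + (M₀ − F₁/k)·e^(−kt).
F₁/k = 18.23/0.07402 = 246.27 Gt C; kt = 0.07402 × 23.3 = 1.725, e^(−kt) = 0.1782.
M(23.3) = 246.27 + (573.2 − 246.27) × 0.1782 = 246.27 + 58.26 = 304.54 Gt C.

305 Gt C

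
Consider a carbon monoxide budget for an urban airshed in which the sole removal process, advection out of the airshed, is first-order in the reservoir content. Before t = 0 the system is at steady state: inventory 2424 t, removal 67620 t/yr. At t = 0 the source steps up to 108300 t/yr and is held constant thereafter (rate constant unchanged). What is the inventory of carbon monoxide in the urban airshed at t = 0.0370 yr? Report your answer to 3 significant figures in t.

3360 t

τ = M₀/F₀ = 2424/67620 = 0.03585 yr; rate constant k = 1/τ.
New steady state M_∞ = F₁/k = F₁·τ = 108300 × 0.03585 = 3882.3 t.
M(t) = M_∞ + (M₀ − M_∞)·e^(−t/τ); t/τ = 0.0370/0.03585 = 1.032, so e^(−t/τ) = 0.3562.
M(t) = 3882.3 − 1458 × 0.3562 = 3362.8 t.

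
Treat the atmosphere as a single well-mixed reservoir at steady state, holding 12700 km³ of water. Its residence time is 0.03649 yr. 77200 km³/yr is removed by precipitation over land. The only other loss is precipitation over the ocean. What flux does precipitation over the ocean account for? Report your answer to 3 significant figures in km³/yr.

271000 km³/yr

Total removal F = M/τ = 12700 / 0.03649 = 348000 km³/yr.
Precipitation over the ocean = F − (77200) = 348000 − 77200 = 270800 km³/yr.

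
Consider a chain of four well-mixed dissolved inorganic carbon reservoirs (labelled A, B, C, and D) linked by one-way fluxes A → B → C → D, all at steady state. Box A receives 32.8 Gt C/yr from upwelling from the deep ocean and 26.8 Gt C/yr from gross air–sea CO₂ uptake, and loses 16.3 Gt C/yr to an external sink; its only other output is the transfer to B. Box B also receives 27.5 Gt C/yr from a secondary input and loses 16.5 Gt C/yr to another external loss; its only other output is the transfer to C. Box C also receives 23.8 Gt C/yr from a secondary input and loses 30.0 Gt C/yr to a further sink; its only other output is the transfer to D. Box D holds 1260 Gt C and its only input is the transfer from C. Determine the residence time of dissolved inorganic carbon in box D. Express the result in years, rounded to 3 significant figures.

26.2 yr

Box A: F(A→B) = (32.8 + 26.8) − 16.3 = 43.300 Gt C/yr.
Box B: F(B→C) = (43.300 + 27.5) − 16.5 = 54.300 Gt C/yr.
Box C: F(C→D) = (54.300 + 23.8) − 30.0 = 48.100 Gt C/yr.
Box D throughput = its input = 48.100 Gt C/yr; τ = 1260 / 48.100 = 26.20 yr.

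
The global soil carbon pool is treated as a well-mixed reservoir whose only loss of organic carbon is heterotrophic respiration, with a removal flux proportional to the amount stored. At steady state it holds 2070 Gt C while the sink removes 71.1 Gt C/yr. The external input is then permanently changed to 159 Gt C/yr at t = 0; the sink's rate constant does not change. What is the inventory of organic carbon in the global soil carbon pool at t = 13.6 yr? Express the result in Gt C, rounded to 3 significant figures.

The sink rate constant is k = F₀/M₀ = 71.1/2070 = 0.03435 yr⁻¹.
Solving dM/dt = F₁ − kM with M(0) = M₀ gives M(t) = F₁/k + (M₀ − F₁/k)·e^(−kt).
F₁/k = 159/0.03435 = 4629.1 Gt C; kt = 0.03435 × 13.6 = 0.4671, e^(−kt) = 0.6268.
M(13.6) = 4629.1 + (2070 − 4629.1) × 0.6268 = 4629.1 − 1604 = 3025.1 Gt C.

3030 Gt C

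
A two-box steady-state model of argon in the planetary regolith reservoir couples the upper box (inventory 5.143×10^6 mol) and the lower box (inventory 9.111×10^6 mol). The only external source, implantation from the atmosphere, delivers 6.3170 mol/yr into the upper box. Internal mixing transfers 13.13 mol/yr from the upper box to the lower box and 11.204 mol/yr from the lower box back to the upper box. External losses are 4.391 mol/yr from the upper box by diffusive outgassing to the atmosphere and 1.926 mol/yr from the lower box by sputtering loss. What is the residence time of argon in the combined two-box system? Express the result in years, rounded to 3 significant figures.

For the system as a whole, the A↔B exchange is internal and contributes nothing to the throughput; only the external sinks remove mass.
M_total = 5.143×10^6 + 9.111×10^6 = 1.4254×10^7 mol.
ΣF_external_out = 4.391 + 1.926 = 6.3170 mol/yr.
τ = M_total / ΣF_ext = 1.4254×10^7 / 6.3170 = 2.256×10^6 yr.

2.26×10^6 yr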